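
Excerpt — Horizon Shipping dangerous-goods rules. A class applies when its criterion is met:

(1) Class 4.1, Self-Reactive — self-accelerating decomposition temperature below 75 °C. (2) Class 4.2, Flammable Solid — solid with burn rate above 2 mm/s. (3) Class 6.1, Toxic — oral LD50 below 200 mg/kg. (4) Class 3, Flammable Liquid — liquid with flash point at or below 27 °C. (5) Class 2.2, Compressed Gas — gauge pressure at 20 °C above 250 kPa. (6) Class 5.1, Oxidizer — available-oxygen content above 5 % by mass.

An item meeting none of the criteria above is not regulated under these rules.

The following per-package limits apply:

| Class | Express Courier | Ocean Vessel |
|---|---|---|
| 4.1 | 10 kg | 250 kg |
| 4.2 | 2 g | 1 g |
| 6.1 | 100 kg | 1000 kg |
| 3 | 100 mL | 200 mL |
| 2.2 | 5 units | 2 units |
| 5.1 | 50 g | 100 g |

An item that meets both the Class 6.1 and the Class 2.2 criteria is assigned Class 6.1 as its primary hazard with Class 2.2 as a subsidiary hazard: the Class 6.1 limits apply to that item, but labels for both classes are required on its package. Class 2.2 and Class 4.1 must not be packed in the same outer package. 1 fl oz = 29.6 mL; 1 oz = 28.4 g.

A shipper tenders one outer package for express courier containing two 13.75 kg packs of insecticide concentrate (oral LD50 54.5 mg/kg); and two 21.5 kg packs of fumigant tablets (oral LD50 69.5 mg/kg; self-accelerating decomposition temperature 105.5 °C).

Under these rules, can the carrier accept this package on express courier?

Insecticide concentrate: oral LD50 54.5 mg/kg < 200 mg/kg → Class 6.1 (Toxic).
The fumigant tablets have oral LD50 69.5 mg/kg, which is < 200 mg/kg, so they are Class 6.1 (Toxic).
Total Class 6.1: (two 13.75 kg packs = 27.5 kg) + (two 21.5 kg packs = 43 kg) = 70.5 kg.
70.5 kg ≤ 100 kg (express courier limit, Class 6.1) — within limit.

Yes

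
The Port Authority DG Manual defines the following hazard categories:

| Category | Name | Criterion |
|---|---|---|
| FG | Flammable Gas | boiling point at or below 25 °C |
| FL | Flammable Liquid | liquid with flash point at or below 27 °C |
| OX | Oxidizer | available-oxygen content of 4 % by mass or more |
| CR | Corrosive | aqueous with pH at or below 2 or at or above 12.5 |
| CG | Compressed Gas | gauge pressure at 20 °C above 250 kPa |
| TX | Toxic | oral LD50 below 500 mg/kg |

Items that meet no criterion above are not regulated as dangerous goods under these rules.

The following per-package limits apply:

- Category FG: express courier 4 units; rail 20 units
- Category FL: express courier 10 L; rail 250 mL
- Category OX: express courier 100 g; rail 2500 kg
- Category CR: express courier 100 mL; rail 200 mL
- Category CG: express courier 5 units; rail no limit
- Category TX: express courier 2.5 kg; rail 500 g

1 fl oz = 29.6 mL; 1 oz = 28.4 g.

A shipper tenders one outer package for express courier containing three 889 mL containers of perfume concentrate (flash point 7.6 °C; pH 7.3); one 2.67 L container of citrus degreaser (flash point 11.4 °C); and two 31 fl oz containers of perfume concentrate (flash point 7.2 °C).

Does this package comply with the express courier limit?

Yes

Flash point 7.6 °C meets the Category FL criterion (Flammable Liquid), so the perfume concentrate is Category FL.
With flash point 11.4 °C (≤ 27 °C), the citrus degreaser falls in Category FL.
With flash point 7.2 °C (≤ 27 °C), the perfume concentrate falls in Category FL.
Category FL net quantity: (three 889 mL containers = 2.667 L) + 2.67 L + (two 31 fl oz containers = 1835.2 mL) = 7172.2 mL.
That is within the Category FL express courier limit of 10 L.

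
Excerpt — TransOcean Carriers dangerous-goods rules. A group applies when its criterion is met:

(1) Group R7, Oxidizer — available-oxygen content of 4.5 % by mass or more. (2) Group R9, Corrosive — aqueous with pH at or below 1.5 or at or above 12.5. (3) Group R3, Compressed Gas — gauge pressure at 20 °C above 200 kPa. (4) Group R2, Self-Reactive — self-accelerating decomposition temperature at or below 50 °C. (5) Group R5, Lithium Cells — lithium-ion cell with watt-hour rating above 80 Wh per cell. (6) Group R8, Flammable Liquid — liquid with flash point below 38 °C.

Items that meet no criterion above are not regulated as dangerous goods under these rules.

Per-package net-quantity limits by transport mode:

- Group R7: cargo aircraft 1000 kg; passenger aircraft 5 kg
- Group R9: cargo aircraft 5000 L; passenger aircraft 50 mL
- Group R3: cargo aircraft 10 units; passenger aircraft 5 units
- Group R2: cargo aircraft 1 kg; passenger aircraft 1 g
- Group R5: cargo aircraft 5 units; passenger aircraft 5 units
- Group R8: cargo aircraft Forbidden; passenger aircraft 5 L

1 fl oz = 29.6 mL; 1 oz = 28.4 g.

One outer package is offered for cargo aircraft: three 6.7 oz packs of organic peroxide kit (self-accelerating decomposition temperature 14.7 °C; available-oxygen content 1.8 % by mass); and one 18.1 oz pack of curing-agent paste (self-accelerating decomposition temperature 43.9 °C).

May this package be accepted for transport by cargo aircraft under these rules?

With self-accelerating decomposition temperature 14.7 °C (≤ 50 °C), the organic peroxide kit falls in Group R2.
Curing-agent paste: self-accelerating decomposition temperature 43.9 °C ≤ 50 °C → Group R2 (Self-Reactive).
Group R2 net quantity: (three 6.7 oz packs = 570.84 g) + (one 18.1 oz pack = 514.04 g) = 1084.88 g.
1084.88 g > 1 kg (cargo aircraft limit, Group R2) — over the limit.

No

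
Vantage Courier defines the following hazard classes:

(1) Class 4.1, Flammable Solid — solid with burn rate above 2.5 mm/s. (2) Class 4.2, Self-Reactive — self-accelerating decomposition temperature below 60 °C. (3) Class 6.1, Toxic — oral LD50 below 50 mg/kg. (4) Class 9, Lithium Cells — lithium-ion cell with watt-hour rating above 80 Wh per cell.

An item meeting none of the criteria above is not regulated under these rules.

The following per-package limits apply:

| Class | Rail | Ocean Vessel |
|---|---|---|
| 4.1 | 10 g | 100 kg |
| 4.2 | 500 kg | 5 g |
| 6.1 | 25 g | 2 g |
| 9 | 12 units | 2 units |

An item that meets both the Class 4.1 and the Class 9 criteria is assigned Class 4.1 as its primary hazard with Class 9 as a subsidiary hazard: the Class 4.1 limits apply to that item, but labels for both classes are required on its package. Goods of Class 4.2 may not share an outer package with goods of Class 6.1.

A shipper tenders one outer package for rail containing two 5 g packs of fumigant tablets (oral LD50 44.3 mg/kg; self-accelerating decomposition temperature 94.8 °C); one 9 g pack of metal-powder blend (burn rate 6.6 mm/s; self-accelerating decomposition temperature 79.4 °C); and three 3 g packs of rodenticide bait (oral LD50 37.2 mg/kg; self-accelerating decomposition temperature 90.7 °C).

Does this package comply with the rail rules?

Oral LD50 44.3 mg/kg meets the Class 6.1 criterion (Toxic), so the fumigant tablets are Class 6.1.
With burn rate 6.6 mm/s (> 2.5 mm/s), the metal-powder blend falls in Class 4.1.
Rodenticide bait: oral LD50 37.2 mg/kg < 50 mg/kg → Class 6.1 (Toxic).
Class 4.1 quantity: 9 g.
9 g ≤ 10 g (rail limit, Class 4.1) — within limit.
Class 6.1 net quantity: (two 5 g packs = 10 g) + (three 3 g packs = 9 g) = 19 g.
That is within the Class 6.1 rail limit of 25 g.
The segregation rule (Class 4.2 with Class 6.1) does not apply to Class 4.1 with Class 6.1.
Every hazard class is within its rail limit and no segregation rule is violated.

Yes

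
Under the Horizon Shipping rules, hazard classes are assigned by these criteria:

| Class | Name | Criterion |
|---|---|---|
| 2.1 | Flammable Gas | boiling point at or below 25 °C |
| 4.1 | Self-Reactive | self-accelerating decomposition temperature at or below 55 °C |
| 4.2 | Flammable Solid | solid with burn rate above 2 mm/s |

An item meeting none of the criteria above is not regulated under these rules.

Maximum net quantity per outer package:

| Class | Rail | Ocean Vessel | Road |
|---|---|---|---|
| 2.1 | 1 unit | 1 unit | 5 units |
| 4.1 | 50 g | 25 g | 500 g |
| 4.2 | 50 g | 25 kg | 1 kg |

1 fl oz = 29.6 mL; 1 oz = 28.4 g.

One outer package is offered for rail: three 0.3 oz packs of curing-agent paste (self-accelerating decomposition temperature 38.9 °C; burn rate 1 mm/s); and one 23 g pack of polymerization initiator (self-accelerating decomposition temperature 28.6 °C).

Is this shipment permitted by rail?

Curing-agent paste: self-accelerating decomposition temperature 38.9 °C ≤ 55 °C → Class 4.1 (Self-Reactive).
The polymerization initiator has self-accelerating decomposition temperature 28.6 °C, which is ≤ 55 °C, so it is Class 4.1 (Self-Reactive).
Total Class 4.1: (three 0.3 oz packs = 25.56 g) + 23 g = 48.56 g.
That is within the Class 4.1 rail limit of 50 g.

Yes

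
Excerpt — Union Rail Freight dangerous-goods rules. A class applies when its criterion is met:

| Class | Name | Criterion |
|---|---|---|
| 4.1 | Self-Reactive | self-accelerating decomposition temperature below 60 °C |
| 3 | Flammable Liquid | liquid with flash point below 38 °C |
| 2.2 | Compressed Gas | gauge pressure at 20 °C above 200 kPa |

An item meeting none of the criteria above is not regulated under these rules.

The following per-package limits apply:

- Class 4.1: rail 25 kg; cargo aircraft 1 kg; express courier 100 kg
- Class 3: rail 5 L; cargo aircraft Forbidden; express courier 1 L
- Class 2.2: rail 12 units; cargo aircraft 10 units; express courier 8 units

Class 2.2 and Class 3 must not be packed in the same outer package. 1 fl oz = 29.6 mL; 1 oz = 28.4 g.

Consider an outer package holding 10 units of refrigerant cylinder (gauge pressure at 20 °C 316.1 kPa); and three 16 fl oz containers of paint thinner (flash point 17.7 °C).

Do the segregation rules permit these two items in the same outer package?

Gauge pressure at 20 °C 316.1 kPa meets the Class 2.2 criterion (Compressed Gas), so the refrigerant cylinder is Class 2.2.
Flash point 17.7 °C meets the Class 3 criterion (Flammable Liquid), so the paint thinner is Class 3.
Class 2.2 and Class 3 may not share an outer package.

No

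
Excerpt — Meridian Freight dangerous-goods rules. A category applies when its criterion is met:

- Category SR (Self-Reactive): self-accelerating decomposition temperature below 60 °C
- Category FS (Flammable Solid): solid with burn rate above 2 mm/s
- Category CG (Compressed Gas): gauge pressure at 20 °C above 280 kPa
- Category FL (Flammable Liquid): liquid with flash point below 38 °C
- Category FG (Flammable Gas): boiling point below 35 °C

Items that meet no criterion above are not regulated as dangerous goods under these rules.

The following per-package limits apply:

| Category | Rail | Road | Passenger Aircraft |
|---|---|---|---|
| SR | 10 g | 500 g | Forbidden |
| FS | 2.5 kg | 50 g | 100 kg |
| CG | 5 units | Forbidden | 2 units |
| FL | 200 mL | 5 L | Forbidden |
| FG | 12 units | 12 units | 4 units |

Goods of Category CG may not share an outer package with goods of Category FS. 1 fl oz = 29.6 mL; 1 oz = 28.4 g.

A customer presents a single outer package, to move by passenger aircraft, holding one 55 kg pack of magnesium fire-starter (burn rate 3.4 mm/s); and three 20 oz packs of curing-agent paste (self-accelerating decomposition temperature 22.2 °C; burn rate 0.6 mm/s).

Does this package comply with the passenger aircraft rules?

The magnesium fire-starter has burn rate 3.4 mm/s, which is > 2 mm/s, so it is Category FS (Flammable Solid).
Self-accelerating decomposition temperature 22.2 °C meets the Category SR criterion (Self-Reactive), so the curing-agent paste is Category SR.
Category FS quantity: 55 kg.
55 kg is within the passenger aircraft limit of 100 kg for Category FS.
Category SR quantity: three 20 oz packs = 1.704 kg.
By passenger aircraft, Category SR is Forbidden regardless of quantity.
The segregation rule (Category CG with Category FS) does not apply to Category FS with Category SR.

No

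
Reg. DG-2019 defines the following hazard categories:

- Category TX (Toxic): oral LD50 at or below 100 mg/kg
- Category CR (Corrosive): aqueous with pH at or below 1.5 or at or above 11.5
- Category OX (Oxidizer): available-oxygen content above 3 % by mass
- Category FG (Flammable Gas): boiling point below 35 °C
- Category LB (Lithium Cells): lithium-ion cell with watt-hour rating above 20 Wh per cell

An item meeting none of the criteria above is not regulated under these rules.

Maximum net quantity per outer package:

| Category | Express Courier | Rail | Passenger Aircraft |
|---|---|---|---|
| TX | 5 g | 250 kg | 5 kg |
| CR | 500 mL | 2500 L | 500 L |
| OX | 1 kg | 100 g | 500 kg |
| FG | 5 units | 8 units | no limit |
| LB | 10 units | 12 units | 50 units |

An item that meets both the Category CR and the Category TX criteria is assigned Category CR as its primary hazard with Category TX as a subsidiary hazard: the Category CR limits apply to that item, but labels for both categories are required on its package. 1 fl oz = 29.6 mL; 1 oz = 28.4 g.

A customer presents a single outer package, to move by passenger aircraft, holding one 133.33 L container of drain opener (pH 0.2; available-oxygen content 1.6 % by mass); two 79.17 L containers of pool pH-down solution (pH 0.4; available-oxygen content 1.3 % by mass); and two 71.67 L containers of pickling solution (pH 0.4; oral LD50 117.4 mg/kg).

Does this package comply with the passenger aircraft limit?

pH 0.2 meets the Category CR criterion (Corrosive), so the drain opener is Category CR.
With pH 0.4 (≤ 1.5), the pool pH-down solution falls in Category CR.
Pickling solution: pH 0.4 ≤ 1.5 → Category CR (Corrosive).
Category CR net quantity: 133.33 L + (two 79.17 L containers = 158.34 L) + (two 71.67 L containers = 143.34 L) = 435.01 L.
435.01 L is within the passenger aircraft limit of 500 L for Category CR.

Yes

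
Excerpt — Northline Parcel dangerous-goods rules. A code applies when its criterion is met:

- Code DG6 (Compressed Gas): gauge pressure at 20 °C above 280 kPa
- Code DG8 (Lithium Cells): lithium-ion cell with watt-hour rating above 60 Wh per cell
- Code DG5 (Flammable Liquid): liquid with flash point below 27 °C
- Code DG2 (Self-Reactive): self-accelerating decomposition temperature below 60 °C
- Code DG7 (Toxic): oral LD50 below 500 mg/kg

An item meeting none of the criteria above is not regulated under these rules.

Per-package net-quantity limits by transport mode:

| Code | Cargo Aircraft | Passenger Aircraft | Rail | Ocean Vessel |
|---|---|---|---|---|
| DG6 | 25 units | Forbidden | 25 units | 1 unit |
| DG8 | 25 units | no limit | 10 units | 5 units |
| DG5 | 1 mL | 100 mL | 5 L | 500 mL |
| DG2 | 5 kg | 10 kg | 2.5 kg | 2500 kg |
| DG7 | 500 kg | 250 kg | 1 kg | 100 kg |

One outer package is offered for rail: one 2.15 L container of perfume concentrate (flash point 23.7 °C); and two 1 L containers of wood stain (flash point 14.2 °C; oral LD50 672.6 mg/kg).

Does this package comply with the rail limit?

Yes

Perfume concentrate: flash point 23.7 °C < 27 °C → Code DG5 (Flammable Liquid).
Wood stain: flash point 14.2 °C < 27 °C → Code DG5 (Flammable Liquid).
Code DG5 net quantity: 2.15 L + (two 1 L containers = 2 L) = 4.15 L.
4.15 L is within the rail limit of 5 L for Code DG5.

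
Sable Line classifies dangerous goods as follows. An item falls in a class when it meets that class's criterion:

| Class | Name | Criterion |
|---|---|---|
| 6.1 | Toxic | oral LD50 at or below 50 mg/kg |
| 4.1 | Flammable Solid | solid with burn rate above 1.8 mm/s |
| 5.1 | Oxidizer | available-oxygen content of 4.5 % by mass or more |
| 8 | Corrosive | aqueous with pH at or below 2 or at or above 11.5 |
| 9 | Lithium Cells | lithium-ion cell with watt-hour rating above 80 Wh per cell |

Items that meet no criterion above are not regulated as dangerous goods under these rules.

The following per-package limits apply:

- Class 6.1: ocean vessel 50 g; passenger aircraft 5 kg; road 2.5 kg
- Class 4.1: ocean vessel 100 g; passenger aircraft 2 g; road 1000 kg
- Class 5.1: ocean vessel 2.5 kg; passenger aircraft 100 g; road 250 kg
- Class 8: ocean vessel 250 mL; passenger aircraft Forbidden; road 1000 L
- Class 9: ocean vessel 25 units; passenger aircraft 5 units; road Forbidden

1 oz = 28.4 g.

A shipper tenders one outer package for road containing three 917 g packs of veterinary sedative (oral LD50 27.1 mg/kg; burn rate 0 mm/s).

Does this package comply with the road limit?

No

The veterinary sedative has oral LD50 27.1 mg/kg, which is ≤ 50 mg/kg, so it is Class 6.1 (Toxic).
Class 6.1 quantity: three 917 g packs = 2.751 kg.
2.751 kg exceeds the road limit of 2.5 kg for Class 6.1.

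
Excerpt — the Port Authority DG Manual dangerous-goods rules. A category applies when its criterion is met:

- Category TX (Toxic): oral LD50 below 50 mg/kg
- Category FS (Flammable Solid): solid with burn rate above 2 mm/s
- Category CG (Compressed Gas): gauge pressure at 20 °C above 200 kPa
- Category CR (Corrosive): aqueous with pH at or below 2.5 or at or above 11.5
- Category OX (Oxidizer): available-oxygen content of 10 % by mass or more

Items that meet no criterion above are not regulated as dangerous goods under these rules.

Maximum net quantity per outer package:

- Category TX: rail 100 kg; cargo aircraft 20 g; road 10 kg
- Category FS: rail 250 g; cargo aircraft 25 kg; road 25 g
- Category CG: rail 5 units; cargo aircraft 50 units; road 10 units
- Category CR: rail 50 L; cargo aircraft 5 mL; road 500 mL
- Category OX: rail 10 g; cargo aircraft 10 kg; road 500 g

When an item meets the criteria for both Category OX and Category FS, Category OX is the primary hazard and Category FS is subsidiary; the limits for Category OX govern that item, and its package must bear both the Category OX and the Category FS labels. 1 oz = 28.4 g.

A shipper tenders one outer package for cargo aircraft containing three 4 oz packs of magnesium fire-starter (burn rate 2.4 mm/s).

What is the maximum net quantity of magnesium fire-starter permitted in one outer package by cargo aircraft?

With burn rate 2.4 mm/s (> 2 mm/s), the magnesium fire-starter falls in Category FS.
The cargo aircraft limit for Category FS is 25 kg.

25 kg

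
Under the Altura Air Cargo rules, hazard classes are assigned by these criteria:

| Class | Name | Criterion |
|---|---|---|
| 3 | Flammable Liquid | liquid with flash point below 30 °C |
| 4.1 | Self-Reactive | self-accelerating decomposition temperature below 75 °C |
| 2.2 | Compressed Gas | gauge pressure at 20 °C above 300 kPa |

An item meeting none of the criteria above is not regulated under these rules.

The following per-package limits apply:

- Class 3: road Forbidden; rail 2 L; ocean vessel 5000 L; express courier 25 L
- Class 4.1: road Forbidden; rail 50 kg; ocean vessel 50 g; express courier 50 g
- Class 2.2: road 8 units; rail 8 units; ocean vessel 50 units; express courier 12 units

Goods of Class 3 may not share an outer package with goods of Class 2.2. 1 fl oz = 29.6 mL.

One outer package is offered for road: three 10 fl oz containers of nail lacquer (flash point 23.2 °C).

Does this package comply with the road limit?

No

Nail lacquer: flash point 23.2 °C < 30 °C → Class 3 (Flammable Liquid).
Class 3 quantity: three 10 fl oz containers = 888 mL.
Class 3 is Forbidden by road.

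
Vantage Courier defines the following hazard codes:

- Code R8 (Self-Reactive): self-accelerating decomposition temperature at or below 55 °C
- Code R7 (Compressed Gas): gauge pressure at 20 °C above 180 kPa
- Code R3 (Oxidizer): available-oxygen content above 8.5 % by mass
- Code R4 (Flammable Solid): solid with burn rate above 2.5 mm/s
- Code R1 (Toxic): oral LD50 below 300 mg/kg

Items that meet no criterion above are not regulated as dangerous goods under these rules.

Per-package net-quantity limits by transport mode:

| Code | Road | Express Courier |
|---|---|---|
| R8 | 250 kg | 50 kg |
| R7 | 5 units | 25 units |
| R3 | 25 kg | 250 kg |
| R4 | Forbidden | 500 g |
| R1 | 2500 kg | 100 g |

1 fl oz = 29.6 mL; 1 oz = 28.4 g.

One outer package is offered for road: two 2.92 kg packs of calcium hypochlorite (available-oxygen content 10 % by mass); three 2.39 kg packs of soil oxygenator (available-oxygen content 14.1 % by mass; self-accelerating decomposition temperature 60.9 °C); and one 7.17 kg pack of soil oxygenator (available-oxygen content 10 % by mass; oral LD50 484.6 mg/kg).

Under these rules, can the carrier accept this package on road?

With available-oxygen content 10 % by mass (> 8.5 % by mass), the calcium hypochlorite falls in Code R3.
The soil oxygenator has available-oxygen content 14.1 % by mass, which is > 8.5 % by mass, so it is Code R3 (Oxidizer).
Available-oxygen content 10 % by mass meets the Code R3 criterion (Oxidizer), so the soil oxygenator is Code R3.
Total Code R3: (two 2.92 kg packs = 5.84 kg) + (three 2.39 kg packs = 7.17 kg) + 7.17 kg = 20.18 kg.
20.18 kg is within the road limit of 25 kg for Code R3.

Yes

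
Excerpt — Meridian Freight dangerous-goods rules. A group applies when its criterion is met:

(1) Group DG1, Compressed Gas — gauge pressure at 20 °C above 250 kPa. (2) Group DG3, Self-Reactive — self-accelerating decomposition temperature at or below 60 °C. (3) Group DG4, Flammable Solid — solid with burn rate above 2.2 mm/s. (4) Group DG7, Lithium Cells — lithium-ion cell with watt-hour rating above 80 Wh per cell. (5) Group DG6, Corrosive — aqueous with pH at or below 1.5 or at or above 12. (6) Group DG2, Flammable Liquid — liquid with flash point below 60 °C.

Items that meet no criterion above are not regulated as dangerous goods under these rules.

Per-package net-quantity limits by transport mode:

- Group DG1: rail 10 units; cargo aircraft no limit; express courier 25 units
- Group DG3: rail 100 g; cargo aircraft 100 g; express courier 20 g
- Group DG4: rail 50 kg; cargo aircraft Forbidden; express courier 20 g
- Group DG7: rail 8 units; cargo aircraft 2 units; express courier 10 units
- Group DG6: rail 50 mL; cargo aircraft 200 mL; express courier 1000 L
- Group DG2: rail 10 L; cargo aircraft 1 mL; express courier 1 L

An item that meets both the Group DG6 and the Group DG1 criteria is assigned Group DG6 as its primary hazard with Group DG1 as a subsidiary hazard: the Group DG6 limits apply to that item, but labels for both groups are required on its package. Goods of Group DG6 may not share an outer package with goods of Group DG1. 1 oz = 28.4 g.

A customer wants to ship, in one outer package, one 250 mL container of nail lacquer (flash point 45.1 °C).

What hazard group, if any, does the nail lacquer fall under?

The nail lacquer has flash point 45.1 °C, which is < 60 °C, so it is Group DG2 (Flammable Liquid).

Group DG2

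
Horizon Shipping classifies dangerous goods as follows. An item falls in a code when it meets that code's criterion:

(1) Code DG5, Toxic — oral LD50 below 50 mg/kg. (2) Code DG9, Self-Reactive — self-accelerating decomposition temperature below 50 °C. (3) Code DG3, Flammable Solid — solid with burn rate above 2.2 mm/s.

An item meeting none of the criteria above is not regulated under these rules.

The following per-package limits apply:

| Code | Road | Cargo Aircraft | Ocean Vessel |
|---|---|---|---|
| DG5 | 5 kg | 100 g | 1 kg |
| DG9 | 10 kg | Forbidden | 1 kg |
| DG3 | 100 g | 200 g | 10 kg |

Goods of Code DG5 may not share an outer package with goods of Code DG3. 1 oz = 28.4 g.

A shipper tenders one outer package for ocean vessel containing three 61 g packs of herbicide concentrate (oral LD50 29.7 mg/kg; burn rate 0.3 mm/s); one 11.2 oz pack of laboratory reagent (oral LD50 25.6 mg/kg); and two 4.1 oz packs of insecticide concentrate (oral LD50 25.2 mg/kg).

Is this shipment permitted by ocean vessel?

Herbicide concentrate: oral LD50 29.7 mg/kg < 50 mg/kg → Code DG5 (Toxic).
Oral LD50 25.6 mg/kg meets the Code DG5 criterion (Toxic), so the laboratory reagent is Code DG5.
Insecticide concentrate: oral LD50 25.2 mg/kg < 50 mg/kg → Code DG5 (Toxic).
Code DG5 net quantity: (three 61 g packs = 183 g) + (one 11.2 oz pack = 318.08 g) + (two 4.1 oz packs = 232.88 g) = 733.96 g.
733.96 g is within the ocean vessel limit of 1 kg for Code DG5.

Yes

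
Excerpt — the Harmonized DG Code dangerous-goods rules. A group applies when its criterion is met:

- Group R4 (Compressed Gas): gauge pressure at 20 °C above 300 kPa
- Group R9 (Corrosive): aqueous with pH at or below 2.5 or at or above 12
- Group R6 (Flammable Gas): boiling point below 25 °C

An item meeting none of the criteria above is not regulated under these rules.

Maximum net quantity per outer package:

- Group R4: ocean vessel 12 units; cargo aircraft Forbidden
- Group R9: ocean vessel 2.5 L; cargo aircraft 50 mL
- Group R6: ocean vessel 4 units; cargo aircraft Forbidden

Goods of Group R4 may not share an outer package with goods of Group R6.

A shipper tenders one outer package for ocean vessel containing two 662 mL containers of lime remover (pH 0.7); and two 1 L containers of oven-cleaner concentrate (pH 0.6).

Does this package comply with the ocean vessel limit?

Lime remover: pH 0.7 ≤ 2.5 → Group R9 (Corrosive).
With pH 0.6 (≤ 2.5), the oven-cleaner concentrate falls in Group R9.
Total Group R9: (two 662 mL containers = 1.324 L) + (two 1 L containers = 2 L) = 3.324 L.
3.324 L > 2.5 L (ocean vessel limit, Group R9) — over the limit.

No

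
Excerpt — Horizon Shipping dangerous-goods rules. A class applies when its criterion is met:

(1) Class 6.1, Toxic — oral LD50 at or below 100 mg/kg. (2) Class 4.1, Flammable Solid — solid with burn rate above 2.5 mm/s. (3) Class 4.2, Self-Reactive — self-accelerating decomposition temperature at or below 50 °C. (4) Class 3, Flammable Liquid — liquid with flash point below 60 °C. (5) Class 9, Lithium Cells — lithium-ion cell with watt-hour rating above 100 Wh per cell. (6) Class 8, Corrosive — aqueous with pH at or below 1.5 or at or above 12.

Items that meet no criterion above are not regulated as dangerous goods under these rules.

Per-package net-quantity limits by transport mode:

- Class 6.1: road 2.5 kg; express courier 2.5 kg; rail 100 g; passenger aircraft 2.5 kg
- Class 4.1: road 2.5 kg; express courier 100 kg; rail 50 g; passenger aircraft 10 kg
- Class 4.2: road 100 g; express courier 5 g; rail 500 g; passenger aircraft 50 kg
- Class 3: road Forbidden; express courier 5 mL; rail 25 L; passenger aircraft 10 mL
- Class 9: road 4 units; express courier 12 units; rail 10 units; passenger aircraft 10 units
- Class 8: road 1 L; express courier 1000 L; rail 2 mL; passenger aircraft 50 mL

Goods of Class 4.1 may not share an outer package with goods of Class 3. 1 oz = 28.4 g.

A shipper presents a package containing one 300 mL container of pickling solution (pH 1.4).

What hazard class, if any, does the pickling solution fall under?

Class 8

Pickling solution: pH 1.4 ≤ 1.5 → Class 8 (Corrosive).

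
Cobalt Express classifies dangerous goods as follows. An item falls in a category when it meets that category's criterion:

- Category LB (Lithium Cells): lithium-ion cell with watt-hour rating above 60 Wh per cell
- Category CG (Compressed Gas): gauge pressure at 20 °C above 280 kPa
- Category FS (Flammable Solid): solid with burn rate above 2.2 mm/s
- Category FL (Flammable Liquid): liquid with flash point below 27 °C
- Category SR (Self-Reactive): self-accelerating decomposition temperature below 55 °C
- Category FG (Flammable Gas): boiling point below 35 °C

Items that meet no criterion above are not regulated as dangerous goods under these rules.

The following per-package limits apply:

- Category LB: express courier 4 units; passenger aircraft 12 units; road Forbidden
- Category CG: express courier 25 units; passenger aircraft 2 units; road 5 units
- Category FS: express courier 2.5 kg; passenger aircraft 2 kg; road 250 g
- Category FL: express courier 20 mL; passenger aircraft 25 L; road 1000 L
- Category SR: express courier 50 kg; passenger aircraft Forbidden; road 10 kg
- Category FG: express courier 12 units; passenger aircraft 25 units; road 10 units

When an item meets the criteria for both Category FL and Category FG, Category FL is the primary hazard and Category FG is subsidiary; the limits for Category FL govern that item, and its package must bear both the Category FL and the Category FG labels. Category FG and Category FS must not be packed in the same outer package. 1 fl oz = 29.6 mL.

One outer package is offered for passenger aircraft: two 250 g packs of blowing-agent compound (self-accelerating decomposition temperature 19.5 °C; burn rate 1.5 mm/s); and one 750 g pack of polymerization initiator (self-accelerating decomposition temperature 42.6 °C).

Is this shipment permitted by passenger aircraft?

The blowing-agent compound has self-accelerating decomposition temperature 19.5 °C, which is < 55 °C, so it is Category SR (Self-Reactive).
Polymerization initiator: self-accelerating decomposition temperature 42.6 °C < 55 °C → Category SR (Self-Reactive).
Total Category SR: (two 250 g packs = 500 g) + 750 g = 1.25 kg.
Category SR is Forbidden by passenger aircraft.

No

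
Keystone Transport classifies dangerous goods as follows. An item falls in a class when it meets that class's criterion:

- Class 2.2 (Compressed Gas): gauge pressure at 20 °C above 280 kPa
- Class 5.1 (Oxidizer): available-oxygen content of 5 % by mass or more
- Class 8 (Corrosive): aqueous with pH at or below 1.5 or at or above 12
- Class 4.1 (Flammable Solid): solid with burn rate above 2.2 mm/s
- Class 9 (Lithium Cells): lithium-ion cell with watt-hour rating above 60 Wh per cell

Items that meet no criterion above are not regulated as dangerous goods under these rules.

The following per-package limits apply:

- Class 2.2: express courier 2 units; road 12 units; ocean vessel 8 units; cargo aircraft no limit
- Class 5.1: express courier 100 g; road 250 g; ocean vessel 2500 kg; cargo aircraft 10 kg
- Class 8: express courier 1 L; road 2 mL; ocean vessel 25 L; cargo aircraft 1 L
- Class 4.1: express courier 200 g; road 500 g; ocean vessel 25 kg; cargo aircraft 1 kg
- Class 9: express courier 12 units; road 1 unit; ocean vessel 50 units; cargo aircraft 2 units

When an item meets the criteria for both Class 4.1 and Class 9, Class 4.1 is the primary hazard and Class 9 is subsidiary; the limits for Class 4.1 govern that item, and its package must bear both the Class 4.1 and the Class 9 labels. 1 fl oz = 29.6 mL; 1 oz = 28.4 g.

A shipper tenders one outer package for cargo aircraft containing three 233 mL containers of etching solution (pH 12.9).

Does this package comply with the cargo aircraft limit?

The etching solution has pH 12.9, which is ≥ 12, so it is Class 8 (Corrosive).
Class 8 quantity: three 233 mL containers = 699 mL.
699 mL is within the cargo aircraft limit of 1 L for Class 8.

Yes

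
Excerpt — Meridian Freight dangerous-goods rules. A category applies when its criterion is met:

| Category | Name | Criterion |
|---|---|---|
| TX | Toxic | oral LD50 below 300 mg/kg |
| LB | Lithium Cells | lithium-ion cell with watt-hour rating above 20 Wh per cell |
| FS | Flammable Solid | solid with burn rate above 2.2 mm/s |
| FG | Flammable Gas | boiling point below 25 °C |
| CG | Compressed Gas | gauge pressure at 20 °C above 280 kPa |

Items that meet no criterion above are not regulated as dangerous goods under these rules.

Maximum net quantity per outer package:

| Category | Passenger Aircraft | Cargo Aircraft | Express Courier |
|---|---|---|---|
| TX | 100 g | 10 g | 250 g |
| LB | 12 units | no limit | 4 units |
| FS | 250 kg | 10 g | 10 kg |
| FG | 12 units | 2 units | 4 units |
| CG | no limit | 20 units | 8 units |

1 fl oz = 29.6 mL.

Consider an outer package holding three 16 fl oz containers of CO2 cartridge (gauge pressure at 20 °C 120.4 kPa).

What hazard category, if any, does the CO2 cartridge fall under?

gauge pressure at 20 °C 120.4 kPa is not above 280 kPa, so Category CG does not apply.
No criterion is met, so the item is not regulated.

Not regulated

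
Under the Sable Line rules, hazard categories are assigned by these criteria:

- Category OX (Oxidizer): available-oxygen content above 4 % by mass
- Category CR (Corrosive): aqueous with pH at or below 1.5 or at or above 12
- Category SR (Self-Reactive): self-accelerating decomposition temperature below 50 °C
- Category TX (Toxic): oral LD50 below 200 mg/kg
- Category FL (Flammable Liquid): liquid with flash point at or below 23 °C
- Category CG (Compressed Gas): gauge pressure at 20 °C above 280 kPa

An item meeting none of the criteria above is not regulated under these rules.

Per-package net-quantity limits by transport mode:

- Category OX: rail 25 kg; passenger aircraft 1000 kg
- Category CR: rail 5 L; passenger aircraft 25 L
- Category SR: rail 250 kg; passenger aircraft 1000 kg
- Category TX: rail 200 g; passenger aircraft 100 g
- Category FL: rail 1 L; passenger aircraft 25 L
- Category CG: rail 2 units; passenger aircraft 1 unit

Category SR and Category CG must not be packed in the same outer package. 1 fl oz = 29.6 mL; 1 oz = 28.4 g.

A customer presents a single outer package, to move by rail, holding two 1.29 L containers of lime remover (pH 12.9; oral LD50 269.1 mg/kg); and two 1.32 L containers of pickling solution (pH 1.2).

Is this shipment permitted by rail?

No

pH 12.9 meets the Category CR criterion (Corrosive), so the lime remover is Category CR.
The pickling solution has pH 1.2, which is ≤ 1.5, so it is Category CR (Corrosive).
Category CR net quantity: (two 1.29 L containers = 2.58 L) + (two 1.32 L containers = 2.64 L) = 5.22 L.
5.22 L exceeds the rail limit of 5 L for Category CR.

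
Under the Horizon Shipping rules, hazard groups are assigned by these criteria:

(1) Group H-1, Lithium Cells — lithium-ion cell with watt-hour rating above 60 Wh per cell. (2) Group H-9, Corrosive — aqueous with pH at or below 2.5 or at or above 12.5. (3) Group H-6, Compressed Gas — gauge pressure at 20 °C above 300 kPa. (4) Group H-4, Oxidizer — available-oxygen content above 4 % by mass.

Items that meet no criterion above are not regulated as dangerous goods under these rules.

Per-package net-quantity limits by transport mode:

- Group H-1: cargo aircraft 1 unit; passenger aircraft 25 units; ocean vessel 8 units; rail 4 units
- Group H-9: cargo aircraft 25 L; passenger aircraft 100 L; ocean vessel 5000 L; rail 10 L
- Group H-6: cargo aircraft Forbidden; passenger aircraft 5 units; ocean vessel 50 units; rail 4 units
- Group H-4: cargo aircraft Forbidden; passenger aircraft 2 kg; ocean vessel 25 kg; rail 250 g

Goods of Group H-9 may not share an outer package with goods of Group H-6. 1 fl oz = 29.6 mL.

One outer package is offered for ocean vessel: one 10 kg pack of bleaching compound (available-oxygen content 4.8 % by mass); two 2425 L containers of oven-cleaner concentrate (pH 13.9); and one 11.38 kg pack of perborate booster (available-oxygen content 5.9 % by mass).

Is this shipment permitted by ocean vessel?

Bleaching compound: available-oxygen content 4.8 % by mass > 4 % by mass → Group H-4 (Oxidizer).
With pH 13.9 (≥ 12.5), the oven-cleaner concentrate falls in Group H-9.
With available-oxygen content 5.9 % by mass (> 4 % by mass), the perborate booster falls in Group H-4.
Group H-9 quantity: two 2425 L containers = 4850 L.
4850 L is within the ocean vessel limit of 5000 L for Group H-9.
Total Group H-4: 10 kg + 11.38 kg = 21.38 kg.
That is within the Group H-4 ocean vessel limit of 25 kg.
The segregation rule (Group H-9 with Group H-6) does not apply to Group H-9 with Group H-4.
Every hazard group is within its ocean vessel limit and no segregation rule is violated.

Yes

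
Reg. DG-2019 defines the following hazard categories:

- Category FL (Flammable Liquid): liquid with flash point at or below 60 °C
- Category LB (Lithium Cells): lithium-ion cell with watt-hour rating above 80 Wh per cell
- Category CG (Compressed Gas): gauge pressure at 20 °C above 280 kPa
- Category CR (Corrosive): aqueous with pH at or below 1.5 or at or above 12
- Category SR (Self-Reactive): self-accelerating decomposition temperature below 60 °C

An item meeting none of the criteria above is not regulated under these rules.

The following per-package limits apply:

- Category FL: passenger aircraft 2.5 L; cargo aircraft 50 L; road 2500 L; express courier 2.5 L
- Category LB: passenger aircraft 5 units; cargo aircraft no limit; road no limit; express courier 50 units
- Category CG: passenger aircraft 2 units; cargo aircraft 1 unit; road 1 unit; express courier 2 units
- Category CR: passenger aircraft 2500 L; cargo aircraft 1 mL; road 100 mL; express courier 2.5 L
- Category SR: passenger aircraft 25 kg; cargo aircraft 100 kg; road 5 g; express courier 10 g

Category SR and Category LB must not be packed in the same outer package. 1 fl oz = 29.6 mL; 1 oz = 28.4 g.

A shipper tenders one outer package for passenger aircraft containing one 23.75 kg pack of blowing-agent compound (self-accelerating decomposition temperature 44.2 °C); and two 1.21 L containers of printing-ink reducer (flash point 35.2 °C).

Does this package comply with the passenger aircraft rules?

With self-accelerating decomposition temperature 44.2 °C (< 60 °C), the blowing-agent compound falls in Category SR.
The printing-ink reducer has flash point 35.2 °C, which is ≤ 60 °C, so it is Category FL (Flammable Liquid).
Category SR quantity: 23.75 kg.
23.75 kg is within the passenger aircraft limit of 25 kg for Category SR.
Category FL quantity: two 1.21 L containers = 2.42 L.
2.42 L is within the passenger aircraft limit of 2.5 L for Category FL.
The segregation rule (Category SR with Category LB) does not apply to Category SR with Category FL.
Every hazard category is within its passenger aircraft limit and no segregation rule is violated.

Yes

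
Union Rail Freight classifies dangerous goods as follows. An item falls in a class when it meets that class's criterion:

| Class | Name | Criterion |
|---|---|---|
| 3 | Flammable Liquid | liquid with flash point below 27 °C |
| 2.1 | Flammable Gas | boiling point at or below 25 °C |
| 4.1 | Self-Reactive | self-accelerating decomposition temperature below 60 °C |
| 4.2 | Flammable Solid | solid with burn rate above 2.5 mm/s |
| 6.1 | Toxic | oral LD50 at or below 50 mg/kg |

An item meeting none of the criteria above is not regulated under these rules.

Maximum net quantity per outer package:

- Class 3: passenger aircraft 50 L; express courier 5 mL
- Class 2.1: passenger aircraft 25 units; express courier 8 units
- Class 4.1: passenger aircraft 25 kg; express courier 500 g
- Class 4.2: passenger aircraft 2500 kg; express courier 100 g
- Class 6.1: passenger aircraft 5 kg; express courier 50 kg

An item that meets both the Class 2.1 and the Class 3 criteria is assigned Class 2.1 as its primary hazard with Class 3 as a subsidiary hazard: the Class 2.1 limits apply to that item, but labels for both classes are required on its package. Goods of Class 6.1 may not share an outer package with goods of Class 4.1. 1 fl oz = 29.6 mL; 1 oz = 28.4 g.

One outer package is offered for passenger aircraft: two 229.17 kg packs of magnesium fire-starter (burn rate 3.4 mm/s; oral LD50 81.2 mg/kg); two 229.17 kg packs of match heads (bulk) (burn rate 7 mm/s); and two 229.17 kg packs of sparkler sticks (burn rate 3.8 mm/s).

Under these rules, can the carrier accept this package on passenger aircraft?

Yes

The magnesium fire-starter has burn rate 3.4 mm/s, which is > 2.5 mm/s, so it is Class 4.2 (Flammable Solid).
Burn rate 7 mm/s meets the Class 4.2 criterion (Flammable Solid), so the match heads (bulk) are Class 4.2.
Sparkler sticks: burn rate 3.8 mm/s > 2.5 mm/s → Class 4.2 (Flammable Solid).
Total Class 4.2: (two 229.17 kg packs = 458.34 kg) + (two 229.17 kg packs = 458.34 kg) + (two 229.17 kg packs = 458.34 kg) = 1375.02 kg.
That is within the Class 4.2 passenger aircraft limit of 2500 kg.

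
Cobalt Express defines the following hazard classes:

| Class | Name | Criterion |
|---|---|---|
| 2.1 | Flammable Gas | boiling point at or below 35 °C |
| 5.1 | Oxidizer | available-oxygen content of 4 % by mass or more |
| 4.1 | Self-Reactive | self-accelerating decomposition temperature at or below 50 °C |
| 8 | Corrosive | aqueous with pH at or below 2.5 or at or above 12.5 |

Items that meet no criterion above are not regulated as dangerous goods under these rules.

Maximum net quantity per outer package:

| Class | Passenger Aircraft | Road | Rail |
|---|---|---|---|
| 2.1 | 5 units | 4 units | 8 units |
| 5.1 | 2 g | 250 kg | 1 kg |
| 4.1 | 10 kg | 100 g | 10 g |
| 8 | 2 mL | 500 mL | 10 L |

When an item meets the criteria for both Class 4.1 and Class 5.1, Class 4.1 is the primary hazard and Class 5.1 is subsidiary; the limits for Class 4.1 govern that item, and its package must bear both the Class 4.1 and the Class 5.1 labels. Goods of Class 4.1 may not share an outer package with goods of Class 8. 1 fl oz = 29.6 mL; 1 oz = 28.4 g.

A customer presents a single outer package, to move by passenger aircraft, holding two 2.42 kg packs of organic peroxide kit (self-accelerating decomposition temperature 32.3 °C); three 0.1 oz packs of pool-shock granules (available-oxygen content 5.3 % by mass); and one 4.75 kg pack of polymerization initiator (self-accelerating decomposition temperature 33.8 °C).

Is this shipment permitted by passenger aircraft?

The organic peroxide kit has self-accelerating decomposition temperature 32.3 °C, which is ≤ 50 °C, so it is Class 4.1 (Self-Reactive).
Available-oxygen content 5.3 % by mass meets the Class 5.1 criterion (Oxidizer), so the pool-shock granules are Class 5.1.
The polymerization initiator has self-accelerating decomposition temperature 33.8 °C, which is ≤ 50 °C, so it is Class 4.1 (Self-Reactive).
Class 4.1 net quantity: (two 2.42 kg packs = 4.84 kg) + 4.75 kg = 9.59 kg.
9.59 kg is within the passenger aircraft limit of 10 kg for Class 4.1.
Class 5.1 quantity: three 0.1 oz packs = 8.52 g.
That exceeds the Class 5.1 passenger aircraft limit of 2 g.
The segregation rule (Class 4.1 with Class 8) does not apply to Class 4.1 with Class 5.1.

No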